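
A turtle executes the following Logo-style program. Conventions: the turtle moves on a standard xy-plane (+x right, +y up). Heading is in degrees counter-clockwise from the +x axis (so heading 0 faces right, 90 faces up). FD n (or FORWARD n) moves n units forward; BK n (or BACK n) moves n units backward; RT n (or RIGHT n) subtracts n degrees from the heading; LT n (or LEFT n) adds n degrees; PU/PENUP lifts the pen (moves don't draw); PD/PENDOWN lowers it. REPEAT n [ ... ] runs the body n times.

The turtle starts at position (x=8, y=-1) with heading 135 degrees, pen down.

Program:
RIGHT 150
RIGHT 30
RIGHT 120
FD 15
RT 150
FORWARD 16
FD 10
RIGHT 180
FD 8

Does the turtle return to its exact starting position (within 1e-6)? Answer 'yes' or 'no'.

Executing turtle program step by step:
Start: pos=(8,-1), heading=135, pen down
RT 150: heading 135 -> 345
RT 30: heading 345 -> 315
RT 120: heading 315 -> 195
FD 15: (8,-1) -> (-6.489,-4.882) [heading=195, draw]
RT 150: heading 195 -> 45
FD 16: (-6.489,-4.882) -> (4.825,6.431) [heading=45, draw]
FD 10: (4.825,6.431) -> (11.896,13.502) [heading=45, draw]
RT 180: heading 45 -> 225
FD 8: (11.896,13.502) -> (6.239,7.846) [heading=225, draw]
Final: pos=(6.239,7.846), heading=225, 4 segment(s) drawn

Start position: (8, -1)
Final position: (6.239, 7.846)
Distance = 9.019; >= 1e-6 -> NOT closed

Answer: no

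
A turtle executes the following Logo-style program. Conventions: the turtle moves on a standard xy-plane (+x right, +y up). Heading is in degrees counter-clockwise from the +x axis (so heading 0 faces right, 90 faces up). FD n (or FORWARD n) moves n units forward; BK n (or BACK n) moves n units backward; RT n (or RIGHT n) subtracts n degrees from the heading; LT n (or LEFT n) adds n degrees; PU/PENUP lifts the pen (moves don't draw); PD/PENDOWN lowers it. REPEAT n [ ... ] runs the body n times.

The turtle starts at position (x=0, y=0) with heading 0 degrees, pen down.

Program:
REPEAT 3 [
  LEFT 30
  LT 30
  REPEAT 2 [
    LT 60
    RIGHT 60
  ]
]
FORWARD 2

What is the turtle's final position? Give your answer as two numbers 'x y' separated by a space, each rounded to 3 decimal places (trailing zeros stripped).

Executing turtle program step by step:
Start: pos=(0,0), heading=0, pen down
REPEAT 3 [
  -- iteration 1/3 --
  LT 30: heading 0 -> 30
  LT 30: heading 30 -> 60
  REPEAT 2 [
    -- iteration 1/2 --
    LT 60: heading 60 -> 120
    RT 60: heading 120 -> 60
    -- iteration 2/2 --
    LT 60: heading 60 -> 120
    RT 60: heading 120 -> 60
  ]
  -- iteration 2/3 --
  LT 30: heading 60 -> 90
  LT 30: heading 90 -> 120
  REPEAT 2 [
    -- iteration 1/2 --
    LT 60: heading 120 -> 180
    RT 60: heading 180 -> 120
    -- iteration 2/2 --
    LT 60: heading 120 -> 180
    RT 60: heading 180 -> 120
  ]
  -- iteration 3/3 --
  LT 30: heading 120 -> 150
  LT 30: heading 150 -> 180
  REPEAT 2 [
    -- iteration 1/2 --
    LT 60: heading 180 -> 240
    RT 60: heading 240 -> 180
    -- iteration 2/2 --
    LT 60: heading 180 -> 240
    RT 60: heading 240 -> 180
  ]
]
FD 2: (0,0) -> (-2,0) [heading=180, draw]
Final: pos=(-2,0), heading=180, 1 segment(s) drawn

Answer: -2 0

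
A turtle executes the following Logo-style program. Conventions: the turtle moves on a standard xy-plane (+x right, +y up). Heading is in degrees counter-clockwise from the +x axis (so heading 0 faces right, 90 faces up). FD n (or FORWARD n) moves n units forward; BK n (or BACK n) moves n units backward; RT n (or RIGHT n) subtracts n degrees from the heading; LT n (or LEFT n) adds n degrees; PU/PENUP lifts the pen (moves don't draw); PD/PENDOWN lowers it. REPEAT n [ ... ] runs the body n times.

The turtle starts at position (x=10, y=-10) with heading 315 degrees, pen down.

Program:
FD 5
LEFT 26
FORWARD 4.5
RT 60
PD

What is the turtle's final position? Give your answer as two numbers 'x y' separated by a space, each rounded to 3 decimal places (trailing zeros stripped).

Answer: 17.79 -15.001

Derivation:
Executing turtle program step by step:
Start: pos=(10,-10), heading=315, pen down
FD 5: (10,-10) -> (13.536,-13.536) [heading=315, draw]
LT 26: heading 315 -> 341
FD 4.5: (13.536,-13.536) -> (17.79,-15.001) [heading=341, draw]
RT 60: heading 341 -> 281
PD: pen down
Final: pos=(17.79,-15.001), heading=281, 2 segment(s) drawn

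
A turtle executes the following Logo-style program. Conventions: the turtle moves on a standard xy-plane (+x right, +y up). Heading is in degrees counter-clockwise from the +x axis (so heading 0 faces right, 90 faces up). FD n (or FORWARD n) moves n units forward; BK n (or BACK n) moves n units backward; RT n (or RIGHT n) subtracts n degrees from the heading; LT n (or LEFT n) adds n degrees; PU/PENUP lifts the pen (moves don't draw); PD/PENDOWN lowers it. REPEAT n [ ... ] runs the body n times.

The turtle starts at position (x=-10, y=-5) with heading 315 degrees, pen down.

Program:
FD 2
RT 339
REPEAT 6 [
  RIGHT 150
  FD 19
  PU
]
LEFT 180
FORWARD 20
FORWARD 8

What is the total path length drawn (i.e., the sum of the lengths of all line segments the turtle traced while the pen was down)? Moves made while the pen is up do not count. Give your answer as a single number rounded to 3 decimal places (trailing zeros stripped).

Executing turtle program step by step:
Start: pos=(-10,-5), heading=315, pen down
FD 2: (-10,-5) -> (-8.586,-6.414) [heading=315, draw]
RT 339: heading 315 -> 336
REPEAT 6 [
  -- iteration 1/6 --
  RT 150: heading 336 -> 186
  FD 19: (-8.586,-6.414) -> (-27.482,-8.4) [heading=186, draw]
  PU: pen up
  -- iteration 2/6 --
  RT 150: heading 186 -> 36
  FD 19: (-27.482,-8.4) -> (-12.11,2.768) [heading=36, move]
  PU: pen up
  -- iteration 3/6 --
  RT 150: heading 36 -> 246
  FD 19: (-12.11,2.768) -> (-19.838,-14.59) [heading=246, move]
  PU: pen up
  -- iteration 4/6 --
  RT 150: heading 246 -> 96
  FD 19: (-19.838,-14.59) -> (-21.824,4.306) [heading=96, move]
  PU: pen up
  -- iteration 5/6 --
  RT 150: heading 96 -> 306
  FD 19: (-21.824,4.306) -> (-10.656,-11.065) [heading=306, move]
  PU: pen up
  -- iteration 6/6 --
  RT 150: heading 306 -> 156
  FD 19: (-10.656,-11.065) -> (-28.014,-3.337) [heading=156, move]
  PU: pen up
]
LT 180: heading 156 -> 336
FD 20: (-28.014,-3.337) -> (-9.743,-11.472) [heading=336, move]
FD 8: (-9.743,-11.472) -> (-2.435,-14.726) [heading=336, move]
Final: pos=(-2.435,-14.726), heading=336, 2 segment(s) drawn

Segment lengths:
  seg 1: (-10,-5) -> (-8.586,-6.414), length = 2
  seg 2: (-8.586,-6.414) -> (-27.482,-8.4), length = 19
Total = 21

Answer: 21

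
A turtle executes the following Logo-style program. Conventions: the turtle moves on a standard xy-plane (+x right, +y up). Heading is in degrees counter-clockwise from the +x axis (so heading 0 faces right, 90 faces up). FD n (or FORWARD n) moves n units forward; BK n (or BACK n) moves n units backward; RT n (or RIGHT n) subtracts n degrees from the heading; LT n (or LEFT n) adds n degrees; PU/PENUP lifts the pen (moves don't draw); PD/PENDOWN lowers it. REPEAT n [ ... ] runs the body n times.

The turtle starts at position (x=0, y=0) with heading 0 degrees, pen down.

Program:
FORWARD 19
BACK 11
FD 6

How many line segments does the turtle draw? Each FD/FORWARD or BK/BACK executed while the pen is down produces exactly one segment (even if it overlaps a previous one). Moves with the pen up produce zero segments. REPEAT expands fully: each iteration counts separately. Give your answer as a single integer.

Answer: 3

Derivation:
Executing turtle program step by step:
Start: pos=(0,0), heading=0, pen down
FD 19: (0,0) -> (19,0) [heading=0, draw]
BK 11: (19,0) -> (8,0) [heading=0, draw]
FD 6: (8,0) -> (14,0) [heading=0, draw]
Final: pos=(14,0), heading=0, 3 segment(s) drawn
Segments drawn: 3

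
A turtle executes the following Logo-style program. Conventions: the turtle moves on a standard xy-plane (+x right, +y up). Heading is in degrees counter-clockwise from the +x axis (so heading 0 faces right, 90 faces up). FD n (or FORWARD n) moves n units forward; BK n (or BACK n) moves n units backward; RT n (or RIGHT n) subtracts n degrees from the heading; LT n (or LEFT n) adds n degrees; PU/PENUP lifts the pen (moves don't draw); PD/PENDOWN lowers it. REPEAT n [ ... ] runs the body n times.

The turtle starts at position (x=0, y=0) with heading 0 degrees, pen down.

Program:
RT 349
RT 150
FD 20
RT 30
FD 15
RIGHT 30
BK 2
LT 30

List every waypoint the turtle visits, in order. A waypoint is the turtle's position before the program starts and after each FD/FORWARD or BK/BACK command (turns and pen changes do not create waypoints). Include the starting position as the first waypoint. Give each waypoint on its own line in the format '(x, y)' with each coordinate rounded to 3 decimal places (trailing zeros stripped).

Answer: (0, 0)
(-15.094, -13.121)
(-29.819, -15.983)
(-27.928, -16.634)

Derivation:
Executing turtle program step by step:
Start: pos=(0,0), heading=0, pen down
RT 349: heading 0 -> 11
RT 150: heading 11 -> 221
FD 20: (0,0) -> (-15.094,-13.121) [heading=221, draw]
RT 30: heading 221 -> 191
FD 15: (-15.094,-13.121) -> (-29.819,-15.983) [heading=191, draw]
RT 30: heading 191 -> 161
BK 2: (-29.819,-15.983) -> (-27.928,-16.634) [heading=161, draw]
LT 30: heading 161 -> 191
Final: pos=(-27.928,-16.634), heading=191, 3 segment(s) drawn
Waypoints (4 total):
(0, 0)
(-15.094, -13.121)
(-29.819, -15.983)
(-27.928, -16.634)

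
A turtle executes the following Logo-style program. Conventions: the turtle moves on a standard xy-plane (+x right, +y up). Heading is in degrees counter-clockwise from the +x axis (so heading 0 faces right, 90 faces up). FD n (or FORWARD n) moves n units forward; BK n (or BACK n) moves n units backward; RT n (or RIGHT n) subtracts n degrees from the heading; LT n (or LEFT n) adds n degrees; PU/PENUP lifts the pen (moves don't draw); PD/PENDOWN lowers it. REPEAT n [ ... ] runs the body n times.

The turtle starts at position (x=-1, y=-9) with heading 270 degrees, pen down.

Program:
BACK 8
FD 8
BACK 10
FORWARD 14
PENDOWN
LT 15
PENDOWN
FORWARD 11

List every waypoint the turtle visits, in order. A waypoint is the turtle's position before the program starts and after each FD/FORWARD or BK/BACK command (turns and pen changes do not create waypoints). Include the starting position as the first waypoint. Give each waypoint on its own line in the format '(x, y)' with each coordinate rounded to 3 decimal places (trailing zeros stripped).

Executing turtle program step by step:
Start: pos=(-1,-9), heading=270, pen down
BK 8: (-1,-9) -> (-1,-1) [heading=270, draw]
FD 8: (-1,-1) -> (-1,-9) [heading=270, draw]
BK 10: (-1,-9) -> (-1,1) [heading=270, draw]
FD 14: (-1,1) -> (-1,-13) [heading=270, draw]
PD: pen down
LT 15: heading 270 -> 285
PD: pen down
FD 11: (-1,-13) -> (1.847,-23.625) [heading=285, draw]
Final: pos=(1.847,-23.625), heading=285, 5 segment(s) drawn
Waypoints (6 total):
(-1, -9)
(-1, -1)
(-1, -9)
(-1, 1)
(-1, -13)
(1.847, -23.625)

Answer: (-1, -9)
(-1, -1)
(-1, -9)
(-1, 1)
(-1, -13)
(1.847, -23.625)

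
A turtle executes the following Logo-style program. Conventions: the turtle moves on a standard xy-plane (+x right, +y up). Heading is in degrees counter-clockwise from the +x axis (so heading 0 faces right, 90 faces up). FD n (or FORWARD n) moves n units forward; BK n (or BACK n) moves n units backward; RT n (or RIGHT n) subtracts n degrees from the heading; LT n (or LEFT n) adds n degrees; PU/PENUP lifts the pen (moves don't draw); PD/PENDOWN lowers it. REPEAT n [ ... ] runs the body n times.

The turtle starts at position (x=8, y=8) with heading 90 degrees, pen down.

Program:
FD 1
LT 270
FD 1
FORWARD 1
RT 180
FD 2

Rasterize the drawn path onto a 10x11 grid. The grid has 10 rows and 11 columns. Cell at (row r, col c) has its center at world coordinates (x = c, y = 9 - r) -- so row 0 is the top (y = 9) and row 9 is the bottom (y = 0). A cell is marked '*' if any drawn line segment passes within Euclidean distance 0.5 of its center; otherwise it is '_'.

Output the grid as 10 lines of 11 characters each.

Answer: ________***
________*__
___________
___________
___________
___________
___________
___________
___________
___________

Derivation:
Segment 0: (8,8) -> (8,9)
Segment 1: (8,9) -> (9,9)
Segment 2: (9,9) -> (10,9)
Segment 3: (10,9) -> (8,9)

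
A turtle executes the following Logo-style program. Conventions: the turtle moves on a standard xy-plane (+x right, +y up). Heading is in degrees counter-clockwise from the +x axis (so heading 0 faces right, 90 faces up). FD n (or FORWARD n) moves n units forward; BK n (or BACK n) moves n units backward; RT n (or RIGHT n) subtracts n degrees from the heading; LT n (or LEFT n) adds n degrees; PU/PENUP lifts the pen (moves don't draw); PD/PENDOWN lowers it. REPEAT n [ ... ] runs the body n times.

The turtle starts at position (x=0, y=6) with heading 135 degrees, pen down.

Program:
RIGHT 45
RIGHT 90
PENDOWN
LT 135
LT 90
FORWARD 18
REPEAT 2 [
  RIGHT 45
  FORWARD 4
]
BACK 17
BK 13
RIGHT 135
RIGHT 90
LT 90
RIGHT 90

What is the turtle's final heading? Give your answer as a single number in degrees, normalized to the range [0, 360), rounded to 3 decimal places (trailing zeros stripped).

Executing turtle program step by step:
Start: pos=(0,6), heading=135, pen down
RT 45: heading 135 -> 90
RT 90: heading 90 -> 0
PD: pen down
LT 135: heading 0 -> 135
LT 90: heading 135 -> 225
FD 18: (0,6) -> (-12.728,-6.728) [heading=225, draw]
REPEAT 2 [
  -- iteration 1/2 --
  RT 45: heading 225 -> 180
  FD 4: (-12.728,-6.728) -> (-16.728,-6.728) [heading=180, draw]
  -- iteration 2/2 --
  RT 45: heading 180 -> 135
  FD 4: (-16.728,-6.728) -> (-19.556,-3.899) [heading=135, draw]
]
BK 17: (-19.556,-3.899) -> (-7.536,-15.92) [heading=135, draw]
BK 13: (-7.536,-15.92) -> (1.657,-25.113) [heading=135, draw]
RT 135: heading 135 -> 0
RT 90: heading 0 -> 270
LT 90: heading 270 -> 0
RT 90: heading 0 -> 270
Final: pos=(1.657,-25.113), heading=270, 5 segment(s) drawn

Answer: 270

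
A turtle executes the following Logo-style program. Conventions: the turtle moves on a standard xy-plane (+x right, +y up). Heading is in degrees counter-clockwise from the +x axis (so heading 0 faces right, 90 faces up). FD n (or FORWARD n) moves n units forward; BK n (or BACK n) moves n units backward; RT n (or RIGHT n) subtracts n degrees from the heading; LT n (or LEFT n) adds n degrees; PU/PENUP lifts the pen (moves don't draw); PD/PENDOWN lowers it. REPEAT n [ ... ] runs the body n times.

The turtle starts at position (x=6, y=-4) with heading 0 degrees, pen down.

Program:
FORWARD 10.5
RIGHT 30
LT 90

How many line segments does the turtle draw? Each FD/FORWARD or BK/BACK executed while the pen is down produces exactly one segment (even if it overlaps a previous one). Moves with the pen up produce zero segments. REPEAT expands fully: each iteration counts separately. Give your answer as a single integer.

Answer: 1

Derivation:
Executing turtle program step by step:
Start: pos=(6,-4), heading=0, pen down
FD 10.5: (6,-4) -> (16.5,-4) [heading=0, draw]
RT 30: heading 0 -> 330
LT 90: heading 330 -> 60
Final: pos=(16.5,-4), heading=60, 1 segment(s) drawn
Segments drawn: 1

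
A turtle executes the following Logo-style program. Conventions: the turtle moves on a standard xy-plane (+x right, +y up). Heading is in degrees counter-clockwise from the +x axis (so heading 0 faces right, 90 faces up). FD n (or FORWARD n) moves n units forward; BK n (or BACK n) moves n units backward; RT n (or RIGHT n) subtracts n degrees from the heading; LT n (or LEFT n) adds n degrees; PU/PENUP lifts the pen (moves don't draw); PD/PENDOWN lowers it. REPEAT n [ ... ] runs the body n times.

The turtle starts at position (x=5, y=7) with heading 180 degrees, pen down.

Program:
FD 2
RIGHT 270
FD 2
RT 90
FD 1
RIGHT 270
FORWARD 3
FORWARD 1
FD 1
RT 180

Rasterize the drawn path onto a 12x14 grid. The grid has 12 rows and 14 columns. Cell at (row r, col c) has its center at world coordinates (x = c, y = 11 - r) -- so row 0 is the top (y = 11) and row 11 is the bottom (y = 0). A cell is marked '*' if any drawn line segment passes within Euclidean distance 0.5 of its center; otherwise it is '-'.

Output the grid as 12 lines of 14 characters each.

Segment 0: (5,7) -> (3,7)
Segment 1: (3,7) -> (3,5)
Segment 2: (3,5) -> (2,5)
Segment 3: (2,5) -> (2,2)
Segment 4: (2,2) -> (2,1)
Segment 5: (2,1) -> (2,0)

Answer: --------------
--------------
--------------
--------------
---***--------
---*----------
--**----------
--*-----------
--*-----------
--*-----------
--*-----------
--*-----------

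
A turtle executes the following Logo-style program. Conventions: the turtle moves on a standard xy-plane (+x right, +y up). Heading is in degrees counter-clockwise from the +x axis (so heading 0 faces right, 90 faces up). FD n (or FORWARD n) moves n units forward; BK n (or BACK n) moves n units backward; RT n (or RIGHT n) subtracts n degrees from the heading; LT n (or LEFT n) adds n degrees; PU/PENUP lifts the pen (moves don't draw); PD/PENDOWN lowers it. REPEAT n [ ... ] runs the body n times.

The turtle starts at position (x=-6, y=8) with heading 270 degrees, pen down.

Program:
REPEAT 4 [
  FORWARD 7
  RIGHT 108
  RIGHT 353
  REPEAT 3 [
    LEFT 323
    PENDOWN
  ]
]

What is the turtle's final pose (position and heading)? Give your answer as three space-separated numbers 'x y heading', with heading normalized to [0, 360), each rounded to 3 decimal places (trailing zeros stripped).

Executing turtle program step by step:
Start: pos=(-6,8), heading=270, pen down
REPEAT 4 [
  -- iteration 1/4 --
  FD 7: (-6,8) -> (-6,1) [heading=270, draw]
  RT 108: heading 270 -> 162
  RT 353: heading 162 -> 169
  REPEAT 3 [
    -- iteration 1/3 --
    LT 323: heading 169 -> 132
    PD: pen down
    -- iteration 2/3 --
    LT 323: heading 132 -> 95
    PD: pen down
    -- iteration 3/3 --
    LT 323: heading 95 -> 58
    PD: pen down
  ]
  -- iteration 2/4 --
  FD 7: (-6,1) -> (-2.291,6.936) [heading=58, draw]
  RT 108: heading 58 -> 310
  RT 353: heading 310 -> 317
  REPEAT 3 [
    -- iteration 1/3 --
    LT 323: heading 317 -> 280
    PD: pen down
    -- iteration 2/3 --
    LT 323: heading 280 -> 243
    PD: pen down
    -- iteration 3/3 --
    LT 323: heading 243 -> 206
    PD: pen down
  ]
  -- iteration 3/4 --
  FD 7: (-2.291,6.936) -> (-8.582,3.868) [heading=206, draw]
  RT 108: heading 206 -> 98
  RT 353: heading 98 -> 105
  REPEAT 3 [
    -- iteration 1/3 --
    LT 323: heading 105 -> 68
    PD: pen down
    -- iteration 2/3 --
    LT 323: heading 68 -> 31
    PD: pen down
    -- iteration 3/3 --
    LT 323: heading 31 -> 354
    PD: pen down
  ]
  -- iteration 4/4 --
  FD 7: (-8.582,3.868) -> (-1.62,3.136) [heading=354, draw]
  RT 108: heading 354 -> 246
  RT 353: heading 246 -> 253
  REPEAT 3 [
    -- iteration 1/3 --
    LT 323: heading 253 -> 216
    PD: pen down
    -- iteration 2/3 --
    LT 323: heading 216 -> 179
    PD: pen down
    -- iteration 3/3 --
    LT 323: heading 179 -> 142
    PD: pen down
  ]
]
Final: pos=(-1.62,3.136), heading=142, 4 segment(s) drawn

Answer: -1.62 3.136 142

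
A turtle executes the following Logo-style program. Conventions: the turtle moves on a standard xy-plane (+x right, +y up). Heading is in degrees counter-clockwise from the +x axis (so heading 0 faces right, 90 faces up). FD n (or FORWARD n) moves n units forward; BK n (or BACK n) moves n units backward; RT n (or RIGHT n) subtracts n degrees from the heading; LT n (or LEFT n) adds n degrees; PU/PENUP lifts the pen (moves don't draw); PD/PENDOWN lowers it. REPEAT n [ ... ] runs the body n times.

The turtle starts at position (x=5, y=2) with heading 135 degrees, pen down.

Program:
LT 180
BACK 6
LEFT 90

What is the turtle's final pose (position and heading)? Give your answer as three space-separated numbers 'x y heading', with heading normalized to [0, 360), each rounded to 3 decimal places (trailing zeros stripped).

Executing turtle program step by step:
Start: pos=(5,2), heading=135, pen down
LT 180: heading 135 -> 315
BK 6: (5,2) -> (0.757,6.243) [heading=315, draw]
LT 90: heading 315 -> 45
Final: pos=(0.757,6.243), heading=45, 1 segment(s) drawn

Answer: 0.757 6.243 45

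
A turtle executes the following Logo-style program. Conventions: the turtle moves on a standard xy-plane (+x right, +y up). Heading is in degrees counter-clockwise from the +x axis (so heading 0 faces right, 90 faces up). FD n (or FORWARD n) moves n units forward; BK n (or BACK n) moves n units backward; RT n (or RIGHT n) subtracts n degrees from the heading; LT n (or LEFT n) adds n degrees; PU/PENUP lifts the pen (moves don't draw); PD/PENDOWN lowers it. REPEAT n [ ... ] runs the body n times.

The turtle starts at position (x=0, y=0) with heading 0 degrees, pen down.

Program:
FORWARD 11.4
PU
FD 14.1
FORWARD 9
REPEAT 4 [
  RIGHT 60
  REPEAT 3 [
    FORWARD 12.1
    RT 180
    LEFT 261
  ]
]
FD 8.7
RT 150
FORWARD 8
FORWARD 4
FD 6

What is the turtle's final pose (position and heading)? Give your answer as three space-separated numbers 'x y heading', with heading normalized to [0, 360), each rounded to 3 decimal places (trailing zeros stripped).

Answer: 30.348 -11.735 222

Derivation:
Executing turtle program step by step:
Start: pos=(0,0), heading=0, pen down
FD 11.4: (0,0) -> (11.4,0) [heading=0, draw]
PU: pen up
FD 14.1: (11.4,0) -> (25.5,0) [heading=0, move]
FD 9: (25.5,0) -> (34.5,0) [heading=0, move]
REPEAT 4 [
  -- iteration 1/4 --
  RT 60: heading 0 -> 300
  REPEAT 3 [
    -- iteration 1/3 --
    FD 12.1: (34.5,0) -> (40.55,-10.479) [heading=300, move]
    RT 180: heading 300 -> 120
    LT 261: heading 120 -> 21
    -- iteration 2/3 --
    FD 12.1: (40.55,-10.479) -> (51.846,-6.143) [heading=21, move]
    RT 180: heading 21 -> 201
    LT 261: heading 201 -> 102
    -- iteration 3/3 --
    FD 12.1: (51.846,-6.143) -> (49.331,5.693) [heading=102, move]
    RT 180: heading 102 -> 282
    LT 261: heading 282 -> 183
  ]
  -- iteration 2/4 --
  RT 60: heading 183 -> 123
  REPEAT 3 [
    -- iteration 1/3 --
    FD 12.1: (49.331,5.693) -> (42.74,15.841) [heading=123, move]
    RT 180: heading 123 -> 303
    LT 261: heading 303 -> 204
    -- iteration 2/3 --
    FD 12.1: (42.74,15.841) -> (31.687,10.919) [heading=204, move]
    RT 180: heading 204 -> 24
    LT 261: heading 24 -> 285
    -- iteration 3/3 --
    FD 12.1: (31.687,10.919) -> (34.818,-0.768) [heading=285, move]
    RT 180: heading 285 -> 105
    LT 261: heading 105 -> 6
  ]
  -- iteration 3/4 --
  RT 60: heading 6 -> 306
  REPEAT 3 [
    -- iteration 1/3 --
    FD 12.1: (34.818,-0.768) -> (41.93,-10.557) [heading=306, move]
    RT 180: heading 306 -> 126
    LT 261: heading 126 -> 27
    -- iteration 2/3 --
    FD 12.1: (41.93,-10.557) -> (52.712,-5.064) [heading=27, move]
    RT 180: heading 27 -> 207
    LT 261: heading 207 -> 108
    -- iteration 3/3 --
    FD 12.1: (52.712,-5.064) -> (48.973,6.444) [heading=108, move]
    RT 180: heading 108 -> 288
    LT 261: heading 288 -> 189
  ]
  -- iteration 4/4 --
  RT 60: heading 189 -> 129
  REPEAT 3 [
    -- iteration 1/3 --
    FD 12.1: (48.973,6.444) -> (41.358,15.847) [heading=129, move]
    RT 180: heading 129 -> 309
    LT 261: heading 309 -> 210
    -- iteration 2/3 --
    FD 12.1: (41.358,15.847) -> (30.879,9.797) [heading=210, move]
    RT 180: heading 210 -> 30
    LT 261: heading 30 -> 291
    -- iteration 3/3 --
    FD 12.1: (30.879,9.797) -> (35.215,-1.499) [heading=291, move]
    RT 180: heading 291 -> 111
    LT 261: heading 111 -> 12
  ]
]
FD 8.7: (35.215,-1.499) -> (43.725,0.31) [heading=12, move]
RT 150: heading 12 -> 222
FD 8: (43.725,0.31) -> (37.78,-5.043) [heading=222, move]
FD 4: (37.78,-5.043) -> (34.807,-7.72) [heading=222, move]
FD 6: (34.807,-7.72) -> (30.348,-11.735) [heading=222, move]
Final: pos=(30.348,-11.735), heading=222, 1 segment(s) drawn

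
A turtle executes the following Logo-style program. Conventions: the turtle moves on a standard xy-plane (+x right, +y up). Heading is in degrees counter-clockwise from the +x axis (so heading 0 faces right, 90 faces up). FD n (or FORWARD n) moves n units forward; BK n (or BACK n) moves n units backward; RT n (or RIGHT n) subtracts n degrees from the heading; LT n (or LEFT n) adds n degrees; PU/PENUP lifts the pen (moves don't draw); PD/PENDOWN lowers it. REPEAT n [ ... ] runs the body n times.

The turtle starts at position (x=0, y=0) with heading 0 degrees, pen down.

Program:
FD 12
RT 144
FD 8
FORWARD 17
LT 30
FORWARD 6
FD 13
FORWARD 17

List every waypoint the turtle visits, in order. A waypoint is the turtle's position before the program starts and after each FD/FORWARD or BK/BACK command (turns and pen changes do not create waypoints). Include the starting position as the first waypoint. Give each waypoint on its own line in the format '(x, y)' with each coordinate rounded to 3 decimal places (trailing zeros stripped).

Executing turtle program step by step:
Start: pos=(0,0), heading=0, pen down
FD 12: (0,0) -> (12,0) [heading=0, draw]
RT 144: heading 0 -> 216
FD 8: (12,0) -> (5.528,-4.702) [heading=216, draw]
FD 17: (5.528,-4.702) -> (-8.225,-14.695) [heading=216, draw]
LT 30: heading 216 -> 246
FD 6: (-8.225,-14.695) -> (-10.666,-20.176) [heading=246, draw]
FD 13: (-10.666,-20.176) -> (-15.953,-32.052) [heading=246, draw]
FD 17: (-15.953,-32.052) -> (-22.868,-47.582) [heading=246, draw]
Final: pos=(-22.868,-47.582), heading=246, 6 segment(s) drawn
Waypoints (7 total):
(0, 0)
(12, 0)
(5.528, -4.702)
(-8.225, -14.695)
(-10.666, -20.176)
(-15.953, -32.052)
(-22.868, -47.582)

Answer: (0, 0)
(12, 0)
(5.528, -4.702)
(-8.225, -14.695)
(-10.666, -20.176)
(-15.953, -32.052)
(-22.868, -47.582)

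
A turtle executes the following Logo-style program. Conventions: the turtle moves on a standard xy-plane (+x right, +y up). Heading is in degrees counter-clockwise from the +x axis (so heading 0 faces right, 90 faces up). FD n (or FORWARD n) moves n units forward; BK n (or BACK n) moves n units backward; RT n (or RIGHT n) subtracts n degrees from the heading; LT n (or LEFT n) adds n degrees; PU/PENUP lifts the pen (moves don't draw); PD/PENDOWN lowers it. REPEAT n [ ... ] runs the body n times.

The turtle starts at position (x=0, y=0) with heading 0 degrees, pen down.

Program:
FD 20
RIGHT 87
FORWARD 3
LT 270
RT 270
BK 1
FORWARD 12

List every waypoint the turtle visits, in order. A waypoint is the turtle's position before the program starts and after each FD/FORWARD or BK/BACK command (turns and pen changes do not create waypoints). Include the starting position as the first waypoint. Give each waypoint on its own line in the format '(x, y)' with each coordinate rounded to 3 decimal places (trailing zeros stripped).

Answer: (0, 0)
(20, 0)
(20.157, -2.996)
(20.105, -1.997)
(20.733, -13.981)

Derivation:
Executing turtle program step by step:
Start: pos=(0,0), heading=0, pen down
FD 20: (0,0) -> (20,0) [heading=0, draw]
RT 87: heading 0 -> 273
FD 3: (20,0) -> (20.157,-2.996) [heading=273, draw]
LT 270: heading 273 -> 183
RT 270: heading 183 -> 273
BK 1: (20.157,-2.996) -> (20.105,-1.997) [heading=273, draw]
FD 12: (20.105,-1.997) -> (20.733,-13.981) [heading=273, draw]
Final: pos=(20.733,-13.981), heading=273, 4 segment(s) drawn
Waypoints (5 total):
(0, 0)
(20, 0)
(20.157, -2.996)
(20.105, -1.997)
(20.733, -13.981)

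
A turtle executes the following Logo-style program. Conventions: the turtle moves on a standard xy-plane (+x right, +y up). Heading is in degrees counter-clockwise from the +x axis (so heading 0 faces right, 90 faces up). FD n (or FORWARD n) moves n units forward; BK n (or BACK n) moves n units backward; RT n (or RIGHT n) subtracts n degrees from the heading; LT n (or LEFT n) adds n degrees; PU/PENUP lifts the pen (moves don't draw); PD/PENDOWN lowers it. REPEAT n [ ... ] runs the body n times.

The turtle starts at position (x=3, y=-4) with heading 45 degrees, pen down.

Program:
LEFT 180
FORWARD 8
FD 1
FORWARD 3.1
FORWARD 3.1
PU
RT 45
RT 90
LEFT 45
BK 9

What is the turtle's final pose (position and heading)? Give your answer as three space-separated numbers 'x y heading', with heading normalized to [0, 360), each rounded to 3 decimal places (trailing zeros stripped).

Answer: -1.384 -21.112 135

Derivation:
Executing turtle program step by step:
Start: pos=(3,-4), heading=45, pen down
LT 180: heading 45 -> 225
FD 8: (3,-4) -> (-2.657,-9.657) [heading=225, draw]
FD 1: (-2.657,-9.657) -> (-3.364,-10.364) [heading=225, draw]
FD 3.1: (-3.364,-10.364) -> (-5.556,-12.556) [heading=225, draw]
FD 3.1: (-5.556,-12.556) -> (-7.748,-14.748) [heading=225, draw]
PU: pen up
RT 45: heading 225 -> 180
RT 90: heading 180 -> 90
LT 45: heading 90 -> 135
BK 9: (-7.748,-14.748) -> (-1.384,-21.112) [heading=135, move]
Final: pos=(-1.384,-21.112), heading=135, 4 segment(s) drawn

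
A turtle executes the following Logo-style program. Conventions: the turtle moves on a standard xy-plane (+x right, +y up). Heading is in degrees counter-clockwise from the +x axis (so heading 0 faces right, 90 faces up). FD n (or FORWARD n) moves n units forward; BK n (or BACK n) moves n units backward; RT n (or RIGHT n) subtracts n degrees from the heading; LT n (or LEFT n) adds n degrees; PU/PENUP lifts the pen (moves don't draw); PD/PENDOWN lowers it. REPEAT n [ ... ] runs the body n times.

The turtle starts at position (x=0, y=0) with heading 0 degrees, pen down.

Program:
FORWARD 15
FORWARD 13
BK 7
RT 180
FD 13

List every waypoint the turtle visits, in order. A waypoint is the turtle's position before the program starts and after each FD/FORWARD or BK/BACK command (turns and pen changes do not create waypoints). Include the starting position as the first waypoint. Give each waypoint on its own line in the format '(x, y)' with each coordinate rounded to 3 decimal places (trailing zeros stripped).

Executing turtle program step by step:
Start: pos=(0,0), heading=0, pen down
FD 15: (0,0) -> (15,0) [heading=0, draw]
FD 13: (15,0) -> (28,0) [heading=0, draw]
BK 7: (28,0) -> (21,0) [heading=0, draw]
RT 180: heading 0 -> 180
FD 13: (21,0) -> (8,0) [heading=180, draw]
Final: pos=(8,0), heading=180, 4 segment(s) drawn
Waypoints (5 total):
(0, 0)
(15, 0)
(28, 0)
(21, 0)
(8, 0)

Answer: (0, 0)
(15, 0)
(28, 0)
(21, 0)
(8, 0)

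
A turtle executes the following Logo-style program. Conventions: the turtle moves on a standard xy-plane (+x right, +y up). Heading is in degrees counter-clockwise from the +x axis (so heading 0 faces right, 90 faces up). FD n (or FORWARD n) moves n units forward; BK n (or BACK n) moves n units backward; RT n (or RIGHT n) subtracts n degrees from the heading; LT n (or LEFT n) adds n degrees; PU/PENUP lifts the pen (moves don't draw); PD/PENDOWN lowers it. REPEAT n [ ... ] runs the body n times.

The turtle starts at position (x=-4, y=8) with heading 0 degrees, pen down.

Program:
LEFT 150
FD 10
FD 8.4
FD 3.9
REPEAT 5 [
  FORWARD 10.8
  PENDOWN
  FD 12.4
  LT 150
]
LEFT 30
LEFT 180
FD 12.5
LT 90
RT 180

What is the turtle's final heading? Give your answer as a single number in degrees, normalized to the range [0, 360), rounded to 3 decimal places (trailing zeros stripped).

Answer: 300

Derivation:
Executing turtle program step by step:
Start: pos=(-4,8), heading=0, pen down
LT 150: heading 0 -> 150
FD 10: (-4,8) -> (-12.66,13) [heading=150, draw]
FD 8.4: (-12.66,13) -> (-19.935,17.2) [heading=150, draw]
FD 3.9: (-19.935,17.2) -> (-23.312,19.15) [heading=150, draw]
REPEAT 5 [
  -- iteration 1/5 --
  FD 10.8: (-23.312,19.15) -> (-32.665,24.55) [heading=150, draw]
  PD: pen down
  FD 12.4: (-32.665,24.55) -> (-43.404,30.75) [heading=150, draw]
  LT 150: heading 150 -> 300
  -- iteration 2/5 --
  FD 10.8: (-43.404,30.75) -> (-38.004,21.397) [heading=300, draw]
  PD: pen down
  FD 12.4: (-38.004,21.397) -> (-31.804,10.658) [heading=300, draw]
  LT 150: heading 300 -> 90
  -- iteration 3/5 --
  FD 10.8: (-31.804,10.658) -> (-31.804,21.458) [heading=90, draw]
  PD: pen down
  FD 12.4: (-31.804,21.458) -> (-31.804,33.858) [heading=90, draw]
  LT 150: heading 90 -> 240
  -- iteration 4/5 --
  FD 10.8: (-31.804,33.858) -> (-37.204,24.505) [heading=240, draw]
  PD: pen down
  FD 12.4: (-37.204,24.505) -> (-43.404,13.766) [heading=240, draw]
  LT 150: heading 240 -> 30
  -- iteration 5/5 --
  FD 10.8: (-43.404,13.766) -> (-34.051,19.166) [heading=30, draw]
  PD: pen down
  FD 12.4: (-34.051,19.166) -> (-23.312,25.366) [heading=30, draw]
  LT 150: heading 30 -> 180
]
LT 30: heading 180 -> 210
LT 180: heading 210 -> 30
FD 12.5: (-23.312,25.366) -> (-12.487,31.616) [heading=30, draw]
LT 90: heading 30 -> 120
RT 180: heading 120 -> 300
Final: pos=(-12.487,31.616), heading=300, 14 segment(s) drawn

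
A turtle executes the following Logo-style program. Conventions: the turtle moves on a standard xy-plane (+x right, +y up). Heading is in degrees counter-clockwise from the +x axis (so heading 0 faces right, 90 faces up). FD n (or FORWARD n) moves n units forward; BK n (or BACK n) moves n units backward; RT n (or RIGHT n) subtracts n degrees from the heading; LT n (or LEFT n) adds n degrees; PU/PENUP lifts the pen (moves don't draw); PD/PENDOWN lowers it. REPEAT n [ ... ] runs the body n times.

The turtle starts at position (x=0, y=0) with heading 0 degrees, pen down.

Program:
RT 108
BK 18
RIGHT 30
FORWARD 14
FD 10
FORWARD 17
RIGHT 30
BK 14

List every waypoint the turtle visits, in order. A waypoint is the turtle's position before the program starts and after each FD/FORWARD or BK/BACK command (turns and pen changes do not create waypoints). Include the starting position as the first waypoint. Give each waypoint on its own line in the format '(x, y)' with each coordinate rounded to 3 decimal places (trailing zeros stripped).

Executing turtle program step by step:
Start: pos=(0,0), heading=0, pen down
RT 108: heading 0 -> 252
BK 18: (0,0) -> (5.562,17.119) [heading=252, draw]
RT 30: heading 252 -> 222
FD 14: (5.562,17.119) -> (-4.842,7.751) [heading=222, draw]
FD 10: (-4.842,7.751) -> (-12.273,1.06) [heading=222, draw]
FD 17: (-12.273,1.06) -> (-24.907,-10.315) [heading=222, draw]
RT 30: heading 222 -> 192
BK 14: (-24.907,-10.315) -> (-11.213,-7.405) [heading=192, draw]
Final: pos=(-11.213,-7.405), heading=192, 5 segment(s) drawn
Waypoints (6 total):
(0, 0)
(5.562, 17.119)
(-4.842, 7.751)
(-12.273, 1.06)
(-24.907, -10.315)
(-11.213, -7.405)

Answer: (0, 0)
(5.562, 17.119)
(-4.842, 7.751)
(-12.273, 1.06)
(-24.907, -10.315)
(-11.213, -7.405)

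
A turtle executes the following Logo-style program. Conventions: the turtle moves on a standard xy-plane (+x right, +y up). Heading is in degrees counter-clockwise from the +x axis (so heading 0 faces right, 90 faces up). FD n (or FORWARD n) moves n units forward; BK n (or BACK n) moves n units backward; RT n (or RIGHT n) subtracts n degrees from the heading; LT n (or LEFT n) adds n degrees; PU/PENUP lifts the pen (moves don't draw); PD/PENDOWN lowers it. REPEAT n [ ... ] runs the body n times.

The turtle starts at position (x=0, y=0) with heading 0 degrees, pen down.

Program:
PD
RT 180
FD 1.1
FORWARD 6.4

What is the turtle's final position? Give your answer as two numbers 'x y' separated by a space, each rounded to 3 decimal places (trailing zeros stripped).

Executing turtle program step by step:
Start: pos=(0,0), heading=0, pen down
PD: pen down
RT 180: heading 0 -> 180
FD 1.1: (0,0) -> (-1.1,0) [heading=180, draw]
FD 6.4: (-1.1,0) -> (-7.5,0) [heading=180, draw]
Final: pos=(-7.5,0), heading=180, 2 segment(s) drawn

Answer: -7.5 0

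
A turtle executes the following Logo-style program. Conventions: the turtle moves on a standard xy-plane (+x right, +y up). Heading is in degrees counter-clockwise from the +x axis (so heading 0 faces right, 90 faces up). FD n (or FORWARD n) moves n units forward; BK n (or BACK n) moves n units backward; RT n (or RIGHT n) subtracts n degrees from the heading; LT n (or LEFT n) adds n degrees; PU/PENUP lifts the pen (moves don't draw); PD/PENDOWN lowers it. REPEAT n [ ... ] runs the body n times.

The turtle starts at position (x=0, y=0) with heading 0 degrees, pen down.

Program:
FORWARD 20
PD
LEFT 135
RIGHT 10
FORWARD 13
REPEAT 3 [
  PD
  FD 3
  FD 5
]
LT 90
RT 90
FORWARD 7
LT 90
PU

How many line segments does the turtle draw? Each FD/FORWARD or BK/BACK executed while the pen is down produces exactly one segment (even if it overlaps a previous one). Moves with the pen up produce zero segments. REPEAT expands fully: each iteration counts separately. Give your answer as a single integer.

Executing turtle program step by step:
Start: pos=(0,0), heading=0, pen down
FD 20: (0,0) -> (20,0) [heading=0, draw]
PD: pen down
LT 135: heading 0 -> 135
RT 10: heading 135 -> 125
FD 13: (20,0) -> (12.544,10.649) [heading=125, draw]
REPEAT 3 [
  -- iteration 1/3 --
  PD: pen down
  FD 3: (12.544,10.649) -> (10.823,13.106) [heading=125, draw]
  FD 5: (10.823,13.106) -> (7.955,17.202) [heading=125, draw]
  -- iteration 2/3 --
  PD: pen down
  FD 3: (7.955,17.202) -> (6.234,19.66) [heading=125, draw]
  FD 5: (6.234,19.66) -> (3.366,23.755) [heading=125, draw]
  -- iteration 3/3 --
  PD: pen down
  FD 3: (3.366,23.755) -> (1.646,26.213) [heading=125, draw]
  FD 5: (1.646,26.213) -> (-1.222,30.309) [heading=125, draw]
]
LT 90: heading 125 -> 215
RT 90: heading 215 -> 125
FD 7: (-1.222,30.309) -> (-5.237,36.043) [heading=125, draw]
LT 90: heading 125 -> 215
PU: pen up
Final: pos=(-5.237,36.043), heading=215, 9 segment(s) drawn
Segments drawn: 9

Answer: 9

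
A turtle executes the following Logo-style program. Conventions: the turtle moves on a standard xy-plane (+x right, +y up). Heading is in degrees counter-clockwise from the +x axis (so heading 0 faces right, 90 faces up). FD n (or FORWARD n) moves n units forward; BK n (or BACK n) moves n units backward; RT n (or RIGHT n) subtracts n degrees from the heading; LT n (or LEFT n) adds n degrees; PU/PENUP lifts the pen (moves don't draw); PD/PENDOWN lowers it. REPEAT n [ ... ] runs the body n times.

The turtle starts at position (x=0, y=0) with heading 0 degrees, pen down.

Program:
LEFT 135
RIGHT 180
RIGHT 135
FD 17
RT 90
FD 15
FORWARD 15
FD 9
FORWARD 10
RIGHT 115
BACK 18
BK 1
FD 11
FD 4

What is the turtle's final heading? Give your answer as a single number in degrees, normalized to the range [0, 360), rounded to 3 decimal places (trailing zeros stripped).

Answer: 335

Derivation:
Executing turtle program step by step:
Start: pos=(0,0), heading=0, pen down
LT 135: heading 0 -> 135
RT 180: heading 135 -> 315
RT 135: heading 315 -> 180
FD 17: (0,0) -> (-17,0) [heading=180, draw]
RT 90: heading 180 -> 90
FD 15: (-17,0) -> (-17,15) [heading=90, draw]
FD 15: (-17,15) -> (-17,30) [heading=90, draw]
FD 9: (-17,30) -> (-17,39) [heading=90, draw]
FD 10: (-17,39) -> (-17,49) [heading=90, draw]
RT 115: heading 90 -> 335
BK 18: (-17,49) -> (-33.314,56.607) [heading=335, draw]
BK 1: (-33.314,56.607) -> (-34.22,57.03) [heading=335, draw]
FD 11: (-34.22,57.03) -> (-24.25,52.381) [heading=335, draw]
FD 4: (-24.25,52.381) -> (-20.625,50.69) [heading=335, draw]
Final: pos=(-20.625,50.69), heading=335, 9 segment(s) drawn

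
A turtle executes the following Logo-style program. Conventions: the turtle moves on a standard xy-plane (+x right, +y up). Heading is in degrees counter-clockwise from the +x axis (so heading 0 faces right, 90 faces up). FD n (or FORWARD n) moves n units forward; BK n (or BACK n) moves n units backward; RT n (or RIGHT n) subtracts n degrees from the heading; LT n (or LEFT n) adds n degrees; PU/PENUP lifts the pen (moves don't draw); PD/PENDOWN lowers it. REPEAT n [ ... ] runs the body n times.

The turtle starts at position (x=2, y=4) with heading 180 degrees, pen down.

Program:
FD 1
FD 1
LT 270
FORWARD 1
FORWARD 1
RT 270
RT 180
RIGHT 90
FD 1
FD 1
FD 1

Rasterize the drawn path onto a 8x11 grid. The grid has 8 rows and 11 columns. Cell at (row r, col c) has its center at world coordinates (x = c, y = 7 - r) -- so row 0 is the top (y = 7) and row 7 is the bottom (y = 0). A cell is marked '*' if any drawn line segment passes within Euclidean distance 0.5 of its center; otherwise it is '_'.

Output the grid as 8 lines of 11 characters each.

Answer: ___________
*__________
*__________
***________
*__________
___________
___________
___________

Derivation:
Segment 0: (2,4) -> (1,4)
Segment 1: (1,4) -> (0,4)
Segment 2: (0,4) -> (0,5)
Segment 3: (0,5) -> (0,6)
Segment 4: (0,6) -> (0,5)
Segment 5: (0,5) -> (0,4)
Segment 6: (0,4) -> (0,3)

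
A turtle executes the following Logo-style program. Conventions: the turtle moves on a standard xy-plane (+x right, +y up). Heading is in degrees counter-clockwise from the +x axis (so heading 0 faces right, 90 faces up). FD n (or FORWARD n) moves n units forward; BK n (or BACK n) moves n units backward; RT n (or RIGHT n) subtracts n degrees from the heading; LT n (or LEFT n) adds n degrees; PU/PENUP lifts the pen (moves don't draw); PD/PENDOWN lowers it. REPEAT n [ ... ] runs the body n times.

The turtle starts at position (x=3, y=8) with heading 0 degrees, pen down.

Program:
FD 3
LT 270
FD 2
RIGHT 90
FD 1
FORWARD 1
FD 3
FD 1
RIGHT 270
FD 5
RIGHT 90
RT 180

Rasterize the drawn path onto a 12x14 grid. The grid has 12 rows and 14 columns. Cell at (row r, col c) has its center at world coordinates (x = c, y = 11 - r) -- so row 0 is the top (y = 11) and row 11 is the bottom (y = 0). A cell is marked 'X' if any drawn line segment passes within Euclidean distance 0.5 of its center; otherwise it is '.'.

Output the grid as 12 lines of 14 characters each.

Answer: ..............
..............
..............
...XXXX.......
......X.......
XXXXXXX.......
X.............
X.............
X.............
X.............
X.............
..............

Derivation:
Segment 0: (3,8) -> (6,8)
Segment 1: (6,8) -> (6,6)
Segment 2: (6,6) -> (5,6)
Segment 3: (5,6) -> (4,6)
Segment 4: (4,6) -> (1,6)
Segment 5: (1,6) -> (0,6)
Segment 6: (0,6) -> (0,1)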